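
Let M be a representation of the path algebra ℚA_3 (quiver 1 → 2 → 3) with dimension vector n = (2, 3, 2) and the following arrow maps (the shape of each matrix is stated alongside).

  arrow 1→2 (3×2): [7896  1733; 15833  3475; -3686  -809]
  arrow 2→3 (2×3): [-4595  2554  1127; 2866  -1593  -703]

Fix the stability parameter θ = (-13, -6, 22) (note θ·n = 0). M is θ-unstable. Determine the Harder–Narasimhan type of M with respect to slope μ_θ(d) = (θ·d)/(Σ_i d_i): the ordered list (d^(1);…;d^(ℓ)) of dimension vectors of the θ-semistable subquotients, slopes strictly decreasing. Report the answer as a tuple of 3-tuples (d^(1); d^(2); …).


Via rank(M_{q-1}∘⋯∘M_p): M ≅ I[1,2], I[1,3], I[2,3].
μ_θ-semistable layers: μ^(1)=22; μ^(2)=-6; μ^(3)=-13

((0, 0, 2); (0, 3, 0); (2, 0, 0))


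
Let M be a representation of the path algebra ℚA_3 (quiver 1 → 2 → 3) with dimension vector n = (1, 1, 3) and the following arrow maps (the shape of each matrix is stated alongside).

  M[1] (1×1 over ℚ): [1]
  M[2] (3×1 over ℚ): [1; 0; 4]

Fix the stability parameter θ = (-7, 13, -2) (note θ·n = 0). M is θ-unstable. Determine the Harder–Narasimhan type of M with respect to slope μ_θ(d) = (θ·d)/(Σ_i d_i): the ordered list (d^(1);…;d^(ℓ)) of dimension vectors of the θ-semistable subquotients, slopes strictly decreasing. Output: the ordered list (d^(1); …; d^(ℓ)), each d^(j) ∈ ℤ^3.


Barcode: M ≅ I[1,3], I[3,3]^2. HN layers by μ_θ (3 steps, strictly decreasing):
  μ^(1)=11/2; μ^(2)=-2; μ^(3)=-7

((0, 1, 1); (0, 0, 2); (1, 0, 0))


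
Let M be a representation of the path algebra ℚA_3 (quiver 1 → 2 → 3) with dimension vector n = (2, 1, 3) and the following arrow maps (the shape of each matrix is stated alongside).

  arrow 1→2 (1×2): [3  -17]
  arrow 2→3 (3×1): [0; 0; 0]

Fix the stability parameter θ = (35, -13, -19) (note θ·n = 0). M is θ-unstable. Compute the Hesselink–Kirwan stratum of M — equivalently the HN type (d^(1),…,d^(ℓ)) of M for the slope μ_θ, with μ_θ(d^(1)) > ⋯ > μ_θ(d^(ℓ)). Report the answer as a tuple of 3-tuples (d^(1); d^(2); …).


Interval decomposition of M: I[1,1], I[1,2], I[3,3]^3.
HN type (ℓ=3): μ^(1)=35; μ^(2)=11; μ^(3)=-19

((1, 0, 0); (1, 1, 0); (0, 0, 3))


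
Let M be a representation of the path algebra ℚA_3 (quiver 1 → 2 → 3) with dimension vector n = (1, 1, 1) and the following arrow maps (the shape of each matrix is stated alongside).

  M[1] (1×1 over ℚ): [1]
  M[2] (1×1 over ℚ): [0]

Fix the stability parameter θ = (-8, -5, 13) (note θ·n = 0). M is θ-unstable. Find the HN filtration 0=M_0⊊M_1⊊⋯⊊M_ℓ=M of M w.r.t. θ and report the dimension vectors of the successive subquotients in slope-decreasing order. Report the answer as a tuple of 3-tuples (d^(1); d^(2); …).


Barcode: M ≅ I[1,2], I[3,3]. HN layers by μ_θ (3 steps, strictly decreasing):
  μ^(1)=13; μ^(2)=-5; μ^(3)=-8

((0, 0, 1); (0, 1, 0); (1, 0, 0))


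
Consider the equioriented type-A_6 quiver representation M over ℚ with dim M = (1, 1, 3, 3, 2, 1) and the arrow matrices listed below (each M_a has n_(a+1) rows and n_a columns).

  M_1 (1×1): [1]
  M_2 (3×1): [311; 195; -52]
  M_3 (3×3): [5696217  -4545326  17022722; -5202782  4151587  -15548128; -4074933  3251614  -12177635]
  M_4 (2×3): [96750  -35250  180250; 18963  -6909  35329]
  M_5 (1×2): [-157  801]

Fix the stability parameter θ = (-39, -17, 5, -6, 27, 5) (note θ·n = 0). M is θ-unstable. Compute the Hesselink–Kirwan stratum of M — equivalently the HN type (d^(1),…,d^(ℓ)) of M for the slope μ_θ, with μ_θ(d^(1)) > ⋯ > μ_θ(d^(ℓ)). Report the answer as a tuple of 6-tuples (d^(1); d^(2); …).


Interval decomposition of M: I[1,6], I[3,4]^2, I[5,5].
HN type (ℓ=5): μ^(1)=27; μ^(2)=16; μ^(3)=-1/2; μ^(4)=-17; μ^(5)=-39

((0, 0, 0, 0, 1, 0); (0, 0, 0, 0, 1, 1); (0, 0, 3, 3, 0, 0); (0, 1, 0, 0, 0, 0); (1, 0, 0, 0, 0, 0))


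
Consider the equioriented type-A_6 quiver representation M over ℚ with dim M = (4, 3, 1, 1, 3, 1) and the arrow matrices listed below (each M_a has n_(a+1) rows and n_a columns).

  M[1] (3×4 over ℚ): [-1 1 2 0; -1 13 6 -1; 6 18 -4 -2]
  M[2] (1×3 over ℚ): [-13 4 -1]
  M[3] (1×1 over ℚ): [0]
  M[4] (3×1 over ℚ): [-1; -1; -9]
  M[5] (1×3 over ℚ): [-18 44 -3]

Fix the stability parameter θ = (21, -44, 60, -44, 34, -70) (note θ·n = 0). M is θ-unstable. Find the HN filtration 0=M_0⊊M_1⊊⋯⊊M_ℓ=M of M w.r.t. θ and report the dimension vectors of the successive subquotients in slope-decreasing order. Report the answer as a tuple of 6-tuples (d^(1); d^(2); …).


Barcode: M ≅ I[1,1]^2, I[1,2], I[1,3], I[2,2], I[4,6], I[5,5]^2. HN layers by μ_θ (6 steps, strictly decreasing):
  μ^(1)=60; μ^(2)=34; μ^(3)=21; μ^(4)=-23/2; μ^(5)=-18; μ^(6)=-44

((0, 0, 1, 0, 0, 0); (0, 0, 0, 0, 2, 0); (2, 0, 0, 0, 0, 0); (2, 2, 0, 0, 0, 0); (0, 0, 0, 0, 1, 1); (0, 1, 0, 1, 0, 0))


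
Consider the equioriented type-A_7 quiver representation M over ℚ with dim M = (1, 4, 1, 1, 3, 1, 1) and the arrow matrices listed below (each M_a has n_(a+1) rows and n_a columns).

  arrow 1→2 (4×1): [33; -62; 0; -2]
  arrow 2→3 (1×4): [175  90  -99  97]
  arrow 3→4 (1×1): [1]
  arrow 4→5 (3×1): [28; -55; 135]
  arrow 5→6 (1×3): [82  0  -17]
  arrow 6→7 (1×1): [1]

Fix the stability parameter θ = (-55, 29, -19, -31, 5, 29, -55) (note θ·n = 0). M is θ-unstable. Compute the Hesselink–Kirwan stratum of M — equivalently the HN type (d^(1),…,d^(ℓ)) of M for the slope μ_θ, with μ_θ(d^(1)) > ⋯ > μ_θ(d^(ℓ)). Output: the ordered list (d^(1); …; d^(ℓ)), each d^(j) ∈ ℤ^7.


Barcode: M ≅ I[1,7], I[2,2]^3, I[5,5]^2. HN layers by μ_θ (4 steps, strictly decreasing):
  μ^(1)=29; μ^(2)=5; μ^(3)=-7; μ^(4)=-55

((0, 3, 0, 0, 0, 0, 0); (0, 0, 0, 0, 2, 0, 0); (0, 1, 1, 1, 1, 1, 1); (1, 0, 0, 0, 0, 0, 0))


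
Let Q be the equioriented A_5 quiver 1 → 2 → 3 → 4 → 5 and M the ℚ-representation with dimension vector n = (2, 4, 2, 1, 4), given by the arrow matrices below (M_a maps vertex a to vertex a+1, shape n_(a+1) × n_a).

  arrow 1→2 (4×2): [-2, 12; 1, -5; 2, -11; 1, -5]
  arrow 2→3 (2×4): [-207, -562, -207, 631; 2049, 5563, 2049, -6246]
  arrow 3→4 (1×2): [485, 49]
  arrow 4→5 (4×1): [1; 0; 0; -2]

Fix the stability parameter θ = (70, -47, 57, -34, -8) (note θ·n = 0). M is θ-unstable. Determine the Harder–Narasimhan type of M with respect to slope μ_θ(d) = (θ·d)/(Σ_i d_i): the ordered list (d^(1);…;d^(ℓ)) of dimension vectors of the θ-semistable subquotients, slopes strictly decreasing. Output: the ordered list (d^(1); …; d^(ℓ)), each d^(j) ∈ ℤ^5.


Barcode: M ≅ I[1,2], I[1,5], I[2,2], I[2,3], I[5,5]^3. HN layers by μ_θ (5 steps, strictly decreasing):
  μ^(1)=57; μ^(2)=23/2; μ^(3)=38/5; μ^(4)=-8; μ^(5)=-47

((0, 0, 1, 0, 0); (1, 1, 0, 0, 0); (1, 1, 1, 1, 1); (0, 0, 0, 0, 3); (0, 2, 0, 0, 0))


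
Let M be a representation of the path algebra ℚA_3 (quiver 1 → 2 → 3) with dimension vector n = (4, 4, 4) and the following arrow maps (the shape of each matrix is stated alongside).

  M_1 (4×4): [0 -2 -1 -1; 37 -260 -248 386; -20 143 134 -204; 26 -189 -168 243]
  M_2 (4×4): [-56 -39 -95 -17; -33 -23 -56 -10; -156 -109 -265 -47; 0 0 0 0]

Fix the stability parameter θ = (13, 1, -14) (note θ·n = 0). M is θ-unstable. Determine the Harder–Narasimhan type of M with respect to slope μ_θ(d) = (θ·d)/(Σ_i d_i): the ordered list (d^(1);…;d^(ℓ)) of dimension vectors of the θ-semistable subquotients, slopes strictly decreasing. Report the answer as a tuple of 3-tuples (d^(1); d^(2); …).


Interval decomposition of M: I[1,2]^2, I[1,3]^2, I[3,3]^2.
HN type (ℓ=3): μ^(1)=7; μ^(2)=0; μ^(3)=-14

((2, 2, 0); (2, 2, 2); (0, 0, 2))


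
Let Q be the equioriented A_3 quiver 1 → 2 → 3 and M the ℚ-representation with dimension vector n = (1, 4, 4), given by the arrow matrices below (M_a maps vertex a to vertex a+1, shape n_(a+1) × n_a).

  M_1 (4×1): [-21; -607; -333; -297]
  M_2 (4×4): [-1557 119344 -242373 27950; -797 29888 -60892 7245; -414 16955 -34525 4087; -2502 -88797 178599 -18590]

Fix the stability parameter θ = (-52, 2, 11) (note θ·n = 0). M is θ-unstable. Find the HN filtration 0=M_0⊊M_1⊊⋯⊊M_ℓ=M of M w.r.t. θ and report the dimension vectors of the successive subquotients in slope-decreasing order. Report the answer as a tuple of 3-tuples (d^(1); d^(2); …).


Via rank(M_{q-1}∘⋯∘M_p): M ≅ I[1,3], I[2,3]^3.
μ_θ-semistable layers: μ^(1)=11; μ^(2)=2; μ^(3)=-52

((0, 0, 4); (0, 4, 0); (1, 0, 0))


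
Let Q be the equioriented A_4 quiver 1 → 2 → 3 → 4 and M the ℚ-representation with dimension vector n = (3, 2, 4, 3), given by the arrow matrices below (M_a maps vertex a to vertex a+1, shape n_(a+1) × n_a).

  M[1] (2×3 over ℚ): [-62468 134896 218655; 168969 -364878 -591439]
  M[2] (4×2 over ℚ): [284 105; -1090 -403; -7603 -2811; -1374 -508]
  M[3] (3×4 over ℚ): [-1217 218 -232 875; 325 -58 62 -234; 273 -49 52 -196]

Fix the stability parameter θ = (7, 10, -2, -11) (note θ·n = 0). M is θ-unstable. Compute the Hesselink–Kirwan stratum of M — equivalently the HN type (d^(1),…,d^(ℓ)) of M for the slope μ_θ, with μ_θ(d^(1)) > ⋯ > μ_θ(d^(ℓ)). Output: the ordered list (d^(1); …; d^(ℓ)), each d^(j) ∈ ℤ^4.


Barcode: M ≅ I[1,1], I[1,4]^2, I[3,3], I[3,4]. HN layers by μ_θ (4 steps, strictly decreasing):
  μ^(1)=7; μ^(2)=1; μ^(3)=-2; μ^(4)=-13/2

((1, 0, 0, 0); (2, 2, 2, 2); (0, 0, 1, 0); (0, 0, 1, 1))


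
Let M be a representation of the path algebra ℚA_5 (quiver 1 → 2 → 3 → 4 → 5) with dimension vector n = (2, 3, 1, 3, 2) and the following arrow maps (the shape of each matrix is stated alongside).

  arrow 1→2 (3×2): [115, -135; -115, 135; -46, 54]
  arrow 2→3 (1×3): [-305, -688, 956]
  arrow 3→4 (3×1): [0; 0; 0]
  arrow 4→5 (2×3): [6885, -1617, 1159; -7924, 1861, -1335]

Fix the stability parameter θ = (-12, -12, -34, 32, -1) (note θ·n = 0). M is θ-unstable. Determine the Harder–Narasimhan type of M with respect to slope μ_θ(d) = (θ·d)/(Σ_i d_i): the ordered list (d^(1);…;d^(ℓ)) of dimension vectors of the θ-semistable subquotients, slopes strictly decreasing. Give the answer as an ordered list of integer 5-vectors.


Barcode: M ≅ I[1,1], I[1,3], I[2,2]^2, I[4,4], I[4,5]^2. HN layers by μ_θ (4 steps, strictly decreasing):
  μ^(1)=32; μ^(2)=31/2; μ^(3)=-12; μ^(4)=-58/3

((0, 0, 0, 1, 0); (0, 0, 0, 2, 2); (1, 2, 0, 0, 0); (1, 1, 1, 0, 0))


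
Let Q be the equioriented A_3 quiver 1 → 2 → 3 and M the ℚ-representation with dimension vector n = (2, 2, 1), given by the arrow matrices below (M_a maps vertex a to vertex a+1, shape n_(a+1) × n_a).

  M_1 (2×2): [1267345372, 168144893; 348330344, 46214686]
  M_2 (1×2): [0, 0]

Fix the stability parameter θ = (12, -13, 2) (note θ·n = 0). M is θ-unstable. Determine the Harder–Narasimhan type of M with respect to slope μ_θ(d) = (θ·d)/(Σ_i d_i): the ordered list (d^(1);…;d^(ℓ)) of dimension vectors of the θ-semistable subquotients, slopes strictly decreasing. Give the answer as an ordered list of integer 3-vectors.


Via rank(M_{q-1}∘⋯∘M_p): M ≅ I[1,1], I[1,2], I[2,2], I[3,3].
μ_θ-semistable layers: μ^(1)=12; μ^(2)=2; μ^(3)=-1/2; μ^(4)=-13

((1, 0, 0); (0, 0, 1); (1, 1, 0); (0, 1, 0))


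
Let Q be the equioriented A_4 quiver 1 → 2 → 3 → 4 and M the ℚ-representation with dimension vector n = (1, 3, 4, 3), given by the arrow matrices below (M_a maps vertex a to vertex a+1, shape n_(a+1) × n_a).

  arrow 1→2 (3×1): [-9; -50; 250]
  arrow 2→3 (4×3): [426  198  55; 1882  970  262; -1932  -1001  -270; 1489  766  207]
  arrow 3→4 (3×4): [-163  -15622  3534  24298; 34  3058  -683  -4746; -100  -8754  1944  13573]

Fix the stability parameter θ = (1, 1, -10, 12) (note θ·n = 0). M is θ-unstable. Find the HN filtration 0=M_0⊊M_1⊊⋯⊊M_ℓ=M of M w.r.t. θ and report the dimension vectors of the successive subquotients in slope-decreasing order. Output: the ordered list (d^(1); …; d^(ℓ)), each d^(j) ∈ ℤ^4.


Interval decomposition of M: I[1,4], I[2,4]^2, I[3,3].
HN type (ℓ=4): μ^(1)=12; μ^(2)=-8/3; μ^(3)=-9/2; μ^(4)=-10

((0, 0, 0, 3); (1, 1, 1, 0); (0, 2, 2, 0); (0, 0, 1, 0))


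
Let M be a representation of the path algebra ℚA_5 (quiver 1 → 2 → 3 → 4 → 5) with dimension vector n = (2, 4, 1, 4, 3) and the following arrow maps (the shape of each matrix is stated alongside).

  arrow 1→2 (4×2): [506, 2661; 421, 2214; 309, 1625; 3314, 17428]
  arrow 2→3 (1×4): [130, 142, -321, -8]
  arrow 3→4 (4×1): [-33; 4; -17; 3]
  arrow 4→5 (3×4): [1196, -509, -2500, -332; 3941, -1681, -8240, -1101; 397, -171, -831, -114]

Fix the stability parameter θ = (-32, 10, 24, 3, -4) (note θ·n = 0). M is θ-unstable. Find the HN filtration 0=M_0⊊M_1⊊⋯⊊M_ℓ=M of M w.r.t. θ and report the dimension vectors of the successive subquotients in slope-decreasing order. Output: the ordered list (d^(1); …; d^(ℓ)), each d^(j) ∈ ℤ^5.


Interval decomposition of M: I[1,2], I[1,4], I[2,2]^2, I[4,5]^3.
HN type (ℓ=4): μ^(1)=27/2; μ^(2)=10; μ^(3)=-1/2; μ^(4)=-32

((0, 0, 1, 1, 0); (0, 4, 0, 0, 0); (0, 0, 0, 3, 3); (2, 0, 0, 0, 0))


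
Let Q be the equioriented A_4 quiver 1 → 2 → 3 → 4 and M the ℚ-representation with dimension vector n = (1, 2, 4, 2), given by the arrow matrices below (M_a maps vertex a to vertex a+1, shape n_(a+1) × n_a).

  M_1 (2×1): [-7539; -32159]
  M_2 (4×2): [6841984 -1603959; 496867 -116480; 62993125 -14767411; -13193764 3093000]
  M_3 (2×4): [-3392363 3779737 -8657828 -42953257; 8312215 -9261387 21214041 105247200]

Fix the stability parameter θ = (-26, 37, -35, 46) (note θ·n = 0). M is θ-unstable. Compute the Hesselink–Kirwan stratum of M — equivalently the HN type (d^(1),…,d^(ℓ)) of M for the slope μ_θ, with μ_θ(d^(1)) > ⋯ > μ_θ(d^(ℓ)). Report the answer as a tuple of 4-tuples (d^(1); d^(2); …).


Interval decomposition of M: I[1,3], I[2,4], I[3,3], I[3,4].
HN type (ℓ=4): μ^(1)=46; μ^(2)=1; μ^(3)=-26; μ^(4)=-35

((0, 0, 0, 2); (0, 2, 2, 0); (1, 0, 0, 0); (0, 0, 2, 0))


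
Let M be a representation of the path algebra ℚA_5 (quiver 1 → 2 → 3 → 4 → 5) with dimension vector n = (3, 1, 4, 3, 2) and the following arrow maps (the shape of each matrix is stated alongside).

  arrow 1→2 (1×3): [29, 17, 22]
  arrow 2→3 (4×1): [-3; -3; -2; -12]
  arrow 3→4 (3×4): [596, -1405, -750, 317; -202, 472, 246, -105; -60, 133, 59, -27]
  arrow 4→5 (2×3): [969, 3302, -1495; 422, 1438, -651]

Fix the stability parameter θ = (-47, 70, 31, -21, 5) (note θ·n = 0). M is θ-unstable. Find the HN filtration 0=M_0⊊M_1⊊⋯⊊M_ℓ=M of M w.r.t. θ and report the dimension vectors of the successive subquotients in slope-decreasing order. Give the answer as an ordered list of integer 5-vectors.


Via rank(M_{q-1}∘⋯∘M_p): M ≅ I[1,1]^2, I[1,5], I[3,3], I[3,4], I[3,5].
μ_θ-semistable layers: μ^(1)=31; μ^(2)=85/4; μ^(3)=5; μ^(4)=-47

((0, 0, 1, 0, 0); (0, 1, 1, 1, 1); (0, 0, 2, 2, 1); (3, 0, 0, 0, 0))


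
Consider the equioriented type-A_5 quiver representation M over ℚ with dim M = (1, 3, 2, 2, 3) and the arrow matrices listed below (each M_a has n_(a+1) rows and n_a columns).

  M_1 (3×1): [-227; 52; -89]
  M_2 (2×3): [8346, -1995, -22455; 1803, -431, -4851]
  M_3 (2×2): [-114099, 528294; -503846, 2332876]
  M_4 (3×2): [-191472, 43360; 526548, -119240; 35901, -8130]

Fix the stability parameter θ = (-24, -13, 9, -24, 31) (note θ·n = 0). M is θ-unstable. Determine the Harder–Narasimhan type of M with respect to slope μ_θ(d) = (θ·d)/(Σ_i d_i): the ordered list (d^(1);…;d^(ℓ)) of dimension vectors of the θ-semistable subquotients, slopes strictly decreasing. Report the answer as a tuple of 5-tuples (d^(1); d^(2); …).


Interval decomposition of M: I[1,5], I[2,2], I[2,3], I[4,4], I[5,5]^2.
HN type (ℓ=5): μ^(1)=31; μ^(2)=9; μ^(3)=-15/2; μ^(4)=-13; μ^(5)=-24

((0, 0, 0, 0, 3); (0, 0, 1, 0, 0); (0, 0, 1, 1, 0); (0, 3, 0, 0, 0); (1, 0, 0, 1, 0))


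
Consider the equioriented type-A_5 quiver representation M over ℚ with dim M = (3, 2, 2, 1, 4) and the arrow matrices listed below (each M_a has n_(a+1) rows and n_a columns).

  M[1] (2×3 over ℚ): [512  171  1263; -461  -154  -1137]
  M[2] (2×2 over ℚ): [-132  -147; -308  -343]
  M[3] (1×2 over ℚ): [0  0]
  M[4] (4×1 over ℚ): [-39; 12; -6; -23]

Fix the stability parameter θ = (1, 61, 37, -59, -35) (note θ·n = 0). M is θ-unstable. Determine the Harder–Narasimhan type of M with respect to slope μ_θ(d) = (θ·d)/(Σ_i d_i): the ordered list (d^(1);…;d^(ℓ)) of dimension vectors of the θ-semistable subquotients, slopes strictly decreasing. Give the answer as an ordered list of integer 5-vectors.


Interval decomposition of M: I[1,1], I[1,2], I[1,3], I[3,3], I[4,5], I[5,5]^3.
HN type (ℓ=6): μ^(1)=61; μ^(2)=49; μ^(3)=37; μ^(4)=1; μ^(5)=-35; μ^(6)=-59

((0, 1, 0, 0, 0); (0, 1, 1, 0, 0); (0, 0, 1, 0, 0); (3, 0, 0, 0, 0); (0, 0, 0, 0, 4); (0, 0, 0, 1, 0))


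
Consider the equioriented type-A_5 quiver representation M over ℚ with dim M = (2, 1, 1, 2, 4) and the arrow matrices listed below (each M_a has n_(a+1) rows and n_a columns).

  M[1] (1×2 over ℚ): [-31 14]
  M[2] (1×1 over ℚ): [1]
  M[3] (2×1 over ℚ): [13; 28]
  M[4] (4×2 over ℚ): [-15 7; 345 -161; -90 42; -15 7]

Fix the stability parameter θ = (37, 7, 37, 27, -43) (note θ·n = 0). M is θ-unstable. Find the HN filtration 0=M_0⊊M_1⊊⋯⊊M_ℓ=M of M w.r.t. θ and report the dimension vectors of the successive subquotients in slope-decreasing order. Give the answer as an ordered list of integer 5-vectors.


Via rank(M_{q-1}∘⋯∘M_p): M ≅ I[1,1], I[1,5], I[4,4], I[5,5]^3.
μ_θ-semistable layers: μ^(1)=37; μ^(2)=27; μ^(3)=13; μ^(4)=-43

((1, 0, 0, 0, 0); (0, 0, 0, 1, 0); (1, 1, 1, 1, 1); (0, 0, 0, 0, 3))


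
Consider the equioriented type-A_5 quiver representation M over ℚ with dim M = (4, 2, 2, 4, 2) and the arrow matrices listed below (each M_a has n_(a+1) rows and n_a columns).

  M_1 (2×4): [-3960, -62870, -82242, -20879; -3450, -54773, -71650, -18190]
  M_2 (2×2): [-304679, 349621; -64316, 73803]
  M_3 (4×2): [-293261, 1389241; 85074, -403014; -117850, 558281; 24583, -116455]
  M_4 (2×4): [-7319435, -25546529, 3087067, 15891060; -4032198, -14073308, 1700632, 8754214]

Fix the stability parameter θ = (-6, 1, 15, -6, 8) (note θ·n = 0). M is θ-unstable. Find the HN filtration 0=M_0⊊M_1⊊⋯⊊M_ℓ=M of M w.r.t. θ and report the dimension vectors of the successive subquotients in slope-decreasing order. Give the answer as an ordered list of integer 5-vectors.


Via rank(M_{q-1}∘⋯∘M_p): M ≅ I[1,1]^2, I[1,4], I[1,5], I[4,4], I[4,5].
μ_θ-semistable layers: μ^(1)=8; μ^(2)=9/2; μ^(3)=1; μ^(4)=-6

((0, 0, 0, 0, 2); (0, 0, 2, 2, 0); (0, 2, 0, 0, 0); (4, 0, 0, 2, 0))


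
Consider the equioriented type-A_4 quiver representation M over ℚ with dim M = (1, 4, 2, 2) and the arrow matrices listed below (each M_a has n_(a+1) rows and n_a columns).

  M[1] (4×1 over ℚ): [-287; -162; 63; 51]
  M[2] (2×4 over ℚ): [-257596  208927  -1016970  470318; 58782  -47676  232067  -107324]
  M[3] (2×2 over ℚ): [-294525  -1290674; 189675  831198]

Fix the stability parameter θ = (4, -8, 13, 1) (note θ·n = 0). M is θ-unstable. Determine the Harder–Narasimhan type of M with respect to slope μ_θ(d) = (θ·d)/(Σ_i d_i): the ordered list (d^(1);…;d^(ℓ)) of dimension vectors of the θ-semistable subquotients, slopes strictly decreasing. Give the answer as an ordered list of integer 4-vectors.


Via rank(M_{q-1}∘⋯∘M_p): M ≅ I[1,3], I[2,2]^2, I[2,4], I[4,4].
μ_θ-semistable layers: μ^(1)=13; μ^(2)=7; μ^(3)=1; μ^(4)=-2; μ^(5)=-8

((0, 0, 1, 0); (0, 0, 1, 1); (0, 0, 0, 1); (1, 1, 0, 0); (0, 3, 0, 0))


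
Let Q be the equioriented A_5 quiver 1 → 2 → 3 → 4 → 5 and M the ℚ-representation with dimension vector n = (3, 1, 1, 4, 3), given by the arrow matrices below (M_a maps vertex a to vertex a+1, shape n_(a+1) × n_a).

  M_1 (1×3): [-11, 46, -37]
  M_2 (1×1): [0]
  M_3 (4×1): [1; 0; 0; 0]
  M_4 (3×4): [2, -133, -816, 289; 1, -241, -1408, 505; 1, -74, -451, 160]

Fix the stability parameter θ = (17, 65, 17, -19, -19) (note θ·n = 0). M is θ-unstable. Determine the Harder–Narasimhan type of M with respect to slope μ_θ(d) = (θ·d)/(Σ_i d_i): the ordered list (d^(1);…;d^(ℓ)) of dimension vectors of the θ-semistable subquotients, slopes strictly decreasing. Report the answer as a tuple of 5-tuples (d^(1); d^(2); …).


Via rank(M_{q-1}∘⋯∘M_p): M ≅ I[1,1]^2, I[1,2], I[3,5], I[4,4], I[4,5]^2.
μ_θ-semistable layers: μ^(1)=65; μ^(2)=17; μ^(3)=-7; μ^(4)=-19

((0, 1, 0, 0, 0); (3, 0, 0, 0, 0); (0, 0, 1, 1, 1); (0, 0, 0, 3, 2))


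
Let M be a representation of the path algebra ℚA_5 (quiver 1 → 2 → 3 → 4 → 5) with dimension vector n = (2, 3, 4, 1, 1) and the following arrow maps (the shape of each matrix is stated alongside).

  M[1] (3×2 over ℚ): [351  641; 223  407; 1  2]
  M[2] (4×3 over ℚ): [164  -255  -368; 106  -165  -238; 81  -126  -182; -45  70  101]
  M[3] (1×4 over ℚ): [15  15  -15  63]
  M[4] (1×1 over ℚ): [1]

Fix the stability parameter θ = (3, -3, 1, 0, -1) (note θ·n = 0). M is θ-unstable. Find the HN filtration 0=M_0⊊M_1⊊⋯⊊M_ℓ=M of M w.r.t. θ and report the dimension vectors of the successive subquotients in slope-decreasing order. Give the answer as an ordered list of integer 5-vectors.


Interval decomposition of M: I[1,3], I[1,5], I[2,3], I[3,3].
HN type (ℓ=3): μ^(1)=1; μ^(2)=0; μ^(3)=-3

((0, 0, 3, 0, 0); (2, 2, 1, 1, 1); (0, 1, 0, 0, 0))


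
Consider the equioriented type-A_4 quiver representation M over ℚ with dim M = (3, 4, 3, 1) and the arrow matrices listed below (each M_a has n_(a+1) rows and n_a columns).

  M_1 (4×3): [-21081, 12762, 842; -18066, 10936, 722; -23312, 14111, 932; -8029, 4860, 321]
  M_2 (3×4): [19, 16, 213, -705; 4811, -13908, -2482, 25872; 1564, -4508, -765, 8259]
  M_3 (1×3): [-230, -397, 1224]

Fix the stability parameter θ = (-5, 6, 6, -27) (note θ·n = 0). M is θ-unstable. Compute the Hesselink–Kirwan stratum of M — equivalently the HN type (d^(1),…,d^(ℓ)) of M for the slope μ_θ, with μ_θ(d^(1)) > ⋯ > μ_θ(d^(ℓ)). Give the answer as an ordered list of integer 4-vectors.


Barcode: M ≅ I[1,2], I[1,3], I[1,4], I[2,2], I[3,3]. HN layers by μ_θ (2 steps, strictly decreasing):
  μ^(1)=6; μ^(2)=-5

((0, 3, 2, 0); (3, 1, 1, 1))


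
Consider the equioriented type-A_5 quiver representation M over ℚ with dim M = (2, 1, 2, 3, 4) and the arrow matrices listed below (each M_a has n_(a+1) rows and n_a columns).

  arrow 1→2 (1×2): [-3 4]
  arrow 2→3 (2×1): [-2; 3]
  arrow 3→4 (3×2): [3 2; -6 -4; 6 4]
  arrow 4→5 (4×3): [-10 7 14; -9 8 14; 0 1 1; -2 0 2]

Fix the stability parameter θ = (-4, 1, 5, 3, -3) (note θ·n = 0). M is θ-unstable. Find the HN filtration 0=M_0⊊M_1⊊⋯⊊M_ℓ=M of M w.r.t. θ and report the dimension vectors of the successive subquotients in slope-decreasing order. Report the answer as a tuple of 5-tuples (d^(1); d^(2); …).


Barcode: M ≅ I[1,1], I[1,3], I[3,5], I[4,5]^2, I[5,5]. HN layers by μ_θ (6 steps, strictly decreasing):
  μ^(1)=5; μ^(2)=5/3; μ^(3)=1; μ^(4)=0; μ^(5)=-3; μ^(6)=-4

((0, 0, 1, 0, 0); (0, 0, 1, 1, 1); (0, 1, 0, 0, 0); (0, 0, 0, 2, 2); (0, 0, 0, 0, 1); (2, 0, 0, 0, 0))


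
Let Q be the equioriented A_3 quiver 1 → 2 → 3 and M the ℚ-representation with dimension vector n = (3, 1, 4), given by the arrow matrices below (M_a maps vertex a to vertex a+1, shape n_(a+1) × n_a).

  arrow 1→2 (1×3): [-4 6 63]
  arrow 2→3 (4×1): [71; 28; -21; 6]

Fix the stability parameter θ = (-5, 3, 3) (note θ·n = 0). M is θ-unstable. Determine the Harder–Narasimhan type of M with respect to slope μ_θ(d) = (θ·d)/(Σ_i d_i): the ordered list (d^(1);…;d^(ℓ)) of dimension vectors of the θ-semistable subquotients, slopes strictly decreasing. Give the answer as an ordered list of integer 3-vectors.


Barcode: M ≅ I[1,1]^2, I[1,3], I[3,3]^3. HN layers by μ_θ (2 steps, strictly decreasing):
  μ^(1)=3; μ^(2)=-5

((0, 1, 4); (3, 0, 0))


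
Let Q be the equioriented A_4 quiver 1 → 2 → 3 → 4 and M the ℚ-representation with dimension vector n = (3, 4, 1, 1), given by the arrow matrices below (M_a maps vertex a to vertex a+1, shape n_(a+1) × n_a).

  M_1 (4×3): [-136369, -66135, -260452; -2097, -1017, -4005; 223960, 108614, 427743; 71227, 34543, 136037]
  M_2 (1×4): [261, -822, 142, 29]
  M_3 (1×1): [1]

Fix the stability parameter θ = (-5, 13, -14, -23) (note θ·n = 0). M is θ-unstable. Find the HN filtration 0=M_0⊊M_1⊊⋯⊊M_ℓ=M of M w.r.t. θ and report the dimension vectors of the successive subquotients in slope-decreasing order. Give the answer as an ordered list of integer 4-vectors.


Barcode: M ≅ I[1,1], I[1,2], I[1,4], I[2,2]^2. HN layers by μ_θ (3 steps, strictly decreasing):
  μ^(1)=13; μ^(2)=-5; μ^(3)=-29/4

((0, 3, 0, 0); (2, 0, 0, 0); (1, 1, 1, 1))


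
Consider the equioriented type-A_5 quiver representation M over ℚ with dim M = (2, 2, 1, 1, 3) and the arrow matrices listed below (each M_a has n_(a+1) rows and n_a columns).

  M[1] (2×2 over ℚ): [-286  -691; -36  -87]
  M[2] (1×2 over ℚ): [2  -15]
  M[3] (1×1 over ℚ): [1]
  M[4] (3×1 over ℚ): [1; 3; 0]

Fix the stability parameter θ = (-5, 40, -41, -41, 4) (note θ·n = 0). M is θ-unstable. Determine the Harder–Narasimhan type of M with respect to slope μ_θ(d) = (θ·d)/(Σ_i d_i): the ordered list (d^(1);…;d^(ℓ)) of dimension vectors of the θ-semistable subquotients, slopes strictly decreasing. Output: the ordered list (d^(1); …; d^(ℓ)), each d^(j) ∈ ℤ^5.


Barcode: M ≅ I[1,2], I[1,5], I[5,5]^2. HN layers by μ_θ (4 steps, strictly decreasing):
  μ^(1)=40; μ^(2)=4; μ^(3)=-5; μ^(4)=-47/4

((0, 1, 0, 0, 0); (0, 0, 0, 0, 3); (1, 0, 0, 0, 0); (1, 1, 1, 1, 0))


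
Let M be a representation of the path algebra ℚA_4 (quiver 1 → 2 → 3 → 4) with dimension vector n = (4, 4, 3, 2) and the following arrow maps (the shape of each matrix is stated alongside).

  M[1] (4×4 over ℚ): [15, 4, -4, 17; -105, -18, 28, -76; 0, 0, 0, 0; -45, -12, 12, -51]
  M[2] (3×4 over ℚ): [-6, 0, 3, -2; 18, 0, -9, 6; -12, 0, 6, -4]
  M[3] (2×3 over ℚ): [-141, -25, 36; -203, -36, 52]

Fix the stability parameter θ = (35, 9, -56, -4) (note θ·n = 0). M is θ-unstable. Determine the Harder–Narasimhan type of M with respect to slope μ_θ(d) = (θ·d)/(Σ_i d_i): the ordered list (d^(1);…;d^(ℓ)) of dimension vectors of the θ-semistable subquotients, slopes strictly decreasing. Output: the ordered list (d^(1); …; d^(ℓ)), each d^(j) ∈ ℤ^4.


Barcode: M ≅ I[1,1]^2, I[1,2]^2, I[2,2], I[2,4], I[3,3], I[3,4]. HN layers by μ_θ (6 steps, strictly decreasing):
  μ^(1)=35; μ^(2)=22; μ^(3)=9; μ^(4)=-4; μ^(5)=-47/2; μ^(6)=-56

((2, 0, 0, 0); (2, 2, 0, 0); (0, 1, 0, 0); (0, 0, 0, 2); (0, 1, 1, 0); (0, 0, 2, 0))


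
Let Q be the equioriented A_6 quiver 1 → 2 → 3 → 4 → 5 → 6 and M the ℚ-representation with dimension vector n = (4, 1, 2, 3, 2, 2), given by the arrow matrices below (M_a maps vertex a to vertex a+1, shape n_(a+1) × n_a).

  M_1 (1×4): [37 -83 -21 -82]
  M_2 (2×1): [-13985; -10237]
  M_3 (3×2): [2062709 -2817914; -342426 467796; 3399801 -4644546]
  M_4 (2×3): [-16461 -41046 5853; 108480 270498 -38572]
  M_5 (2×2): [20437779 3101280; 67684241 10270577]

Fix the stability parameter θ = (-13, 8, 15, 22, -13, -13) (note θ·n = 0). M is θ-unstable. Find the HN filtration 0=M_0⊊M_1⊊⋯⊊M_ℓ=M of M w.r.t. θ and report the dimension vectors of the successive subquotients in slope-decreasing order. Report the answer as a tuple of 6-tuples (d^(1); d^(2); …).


Interval decomposition of M: I[1,1]^3, I[1,4], I[3,3], I[4,6]^2.
HN type (ℓ=5): μ^(1)=22; μ^(2)=15; μ^(3)=8; μ^(4)=-4/3; μ^(5)=-13

((0, 0, 0, 1, 0, 0); (0, 0, 2, 0, 0, 0); (0, 1, 0, 0, 0, 0); (0, 0, 0, 2, 2, 2); (4, 0, 0, 0, 0, 0))


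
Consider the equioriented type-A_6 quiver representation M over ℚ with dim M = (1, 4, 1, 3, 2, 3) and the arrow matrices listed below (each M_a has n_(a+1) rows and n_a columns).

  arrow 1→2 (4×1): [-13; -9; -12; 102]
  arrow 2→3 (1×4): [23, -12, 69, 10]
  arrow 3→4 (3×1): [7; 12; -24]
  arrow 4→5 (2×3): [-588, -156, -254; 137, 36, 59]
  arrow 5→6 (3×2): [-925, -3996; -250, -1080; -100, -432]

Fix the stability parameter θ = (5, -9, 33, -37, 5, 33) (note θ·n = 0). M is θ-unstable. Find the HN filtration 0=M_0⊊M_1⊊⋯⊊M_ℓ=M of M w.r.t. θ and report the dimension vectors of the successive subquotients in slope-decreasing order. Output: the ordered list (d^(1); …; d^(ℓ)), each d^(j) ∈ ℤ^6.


Via rank(M_{q-1}∘⋯∘M_p): M ≅ I[1,5], I[2,2]^3, I[4,4], I[4,6], I[6,6]^2.
μ_θ-semistable layers: μ^(1)=33; μ^(2)=5; μ^(3)=-2; μ^(4)=-9; μ^(5)=-37

((0, 0, 0, 0, 0, 3); (0, 0, 0, 0, 2, 0); (1, 1, 1, 1, 0, 0); (0, 3, 0, 0, 0, 0); (0, 0, 0, 2, 0, 0))


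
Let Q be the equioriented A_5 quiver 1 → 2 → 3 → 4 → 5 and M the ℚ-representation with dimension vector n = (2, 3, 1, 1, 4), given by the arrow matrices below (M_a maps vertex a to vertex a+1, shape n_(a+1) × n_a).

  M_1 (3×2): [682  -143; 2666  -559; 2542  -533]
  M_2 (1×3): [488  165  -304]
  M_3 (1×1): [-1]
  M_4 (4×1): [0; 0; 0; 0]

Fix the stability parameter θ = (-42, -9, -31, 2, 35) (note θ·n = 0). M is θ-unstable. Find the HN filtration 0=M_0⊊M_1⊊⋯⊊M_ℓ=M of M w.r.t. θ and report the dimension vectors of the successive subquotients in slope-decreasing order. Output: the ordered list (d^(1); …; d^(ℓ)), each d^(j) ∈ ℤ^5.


Interval decomposition of M: I[1,1], I[1,4], I[2,2]^2, I[5,5]^4.
HN type (ℓ=5): μ^(1)=35; μ^(2)=2; μ^(3)=-9; μ^(4)=-20; μ^(5)=-42

((0, 0, 0, 0, 4); (0, 0, 0, 1, 0); (0, 2, 0, 0, 0); (0, 1, 1, 0, 0); (2, 0, 0, 0, 0))


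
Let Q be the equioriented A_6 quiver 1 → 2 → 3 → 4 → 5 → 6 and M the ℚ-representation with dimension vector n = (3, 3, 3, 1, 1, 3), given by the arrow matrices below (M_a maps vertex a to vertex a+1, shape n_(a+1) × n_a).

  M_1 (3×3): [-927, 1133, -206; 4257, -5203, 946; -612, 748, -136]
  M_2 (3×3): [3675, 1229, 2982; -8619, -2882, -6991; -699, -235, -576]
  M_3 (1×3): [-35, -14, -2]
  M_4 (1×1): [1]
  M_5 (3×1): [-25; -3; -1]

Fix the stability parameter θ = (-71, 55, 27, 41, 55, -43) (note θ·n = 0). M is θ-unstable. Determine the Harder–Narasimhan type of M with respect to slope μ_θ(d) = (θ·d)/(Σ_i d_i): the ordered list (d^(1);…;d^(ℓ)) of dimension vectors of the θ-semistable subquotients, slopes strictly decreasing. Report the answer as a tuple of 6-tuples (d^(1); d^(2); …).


Via rank(M_{q-1}∘⋯∘M_p): M ≅ I[1,1]^2, I[1,6], I[2,3]^2, I[6,6]^2.
μ_θ-semistable layers: μ^(1)=41; μ^(2)=27; μ^(3)=-43; μ^(4)=-71

((0, 2, 2, 0, 0, 0); (0, 1, 1, 1, 1, 1); (0, 0, 0, 0, 0, 2); (3, 0, 0, 0, 0, 0))


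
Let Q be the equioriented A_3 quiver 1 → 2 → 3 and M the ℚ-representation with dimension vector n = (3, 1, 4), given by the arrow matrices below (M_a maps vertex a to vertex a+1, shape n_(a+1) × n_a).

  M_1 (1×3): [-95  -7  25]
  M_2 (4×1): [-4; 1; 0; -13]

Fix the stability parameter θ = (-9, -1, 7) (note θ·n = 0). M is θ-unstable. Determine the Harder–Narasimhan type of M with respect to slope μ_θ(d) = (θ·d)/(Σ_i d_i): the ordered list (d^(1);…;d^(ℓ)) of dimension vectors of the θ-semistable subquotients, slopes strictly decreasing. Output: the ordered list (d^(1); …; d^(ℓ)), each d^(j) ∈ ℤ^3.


Interval decomposition of M: I[1,1]^2, I[1,3], I[3,3]^3.
HN type (ℓ=3): μ^(1)=7; μ^(2)=-1; μ^(3)=-9

((0, 0, 4); (0, 1, 0); (3, 0, 0))


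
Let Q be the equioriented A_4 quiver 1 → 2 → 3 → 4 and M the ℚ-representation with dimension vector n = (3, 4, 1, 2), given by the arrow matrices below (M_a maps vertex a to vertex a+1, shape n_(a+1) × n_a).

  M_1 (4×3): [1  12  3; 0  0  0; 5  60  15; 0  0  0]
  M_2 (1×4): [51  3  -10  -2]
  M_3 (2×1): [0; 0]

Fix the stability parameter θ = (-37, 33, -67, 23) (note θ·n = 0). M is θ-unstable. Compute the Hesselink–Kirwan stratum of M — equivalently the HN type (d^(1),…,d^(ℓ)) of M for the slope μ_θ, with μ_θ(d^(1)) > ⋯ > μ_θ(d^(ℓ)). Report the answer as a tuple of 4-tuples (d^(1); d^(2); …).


Via rank(M_{q-1}∘⋯∘M_p): M ≅ I[1,1]^2, I[1,3], I[2,2]^3, I[4,4]^2.
μ_θ-semistable layers: μ^(1)=33; μ^(2)=23; μ^(3)=-17; μ^(4)=-37

((0, 3, 0, 0); (0, 0, 0, 2); (0, 1, 1, 0); (3, 0, 0, 0))


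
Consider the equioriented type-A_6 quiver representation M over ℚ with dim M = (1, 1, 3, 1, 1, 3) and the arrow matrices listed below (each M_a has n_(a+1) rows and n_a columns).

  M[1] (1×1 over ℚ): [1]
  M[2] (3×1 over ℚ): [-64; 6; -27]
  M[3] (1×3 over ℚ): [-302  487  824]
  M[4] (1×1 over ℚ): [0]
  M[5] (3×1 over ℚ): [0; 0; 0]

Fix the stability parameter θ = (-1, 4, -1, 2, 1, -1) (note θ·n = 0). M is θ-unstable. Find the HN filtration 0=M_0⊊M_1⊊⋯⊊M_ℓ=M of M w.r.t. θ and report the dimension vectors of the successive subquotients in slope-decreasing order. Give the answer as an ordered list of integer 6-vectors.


Via rank(M_{q-1}∘⋯∘M_p): M ≅ I[1,4], I[3,3]^2, I[5,5], I[6,6]^3.
μ_θ-semistable layers: μ^(1)=2; μ^(2)=3/2; μ^(3)=1; μ^(4)=-1

((0, 0, 0, 1, 0, 0); (0, 1, 1, 0, 0, 0); (0, 0, 0, 0, 1, 0); (1, 0, 2, 0, 0, 3))


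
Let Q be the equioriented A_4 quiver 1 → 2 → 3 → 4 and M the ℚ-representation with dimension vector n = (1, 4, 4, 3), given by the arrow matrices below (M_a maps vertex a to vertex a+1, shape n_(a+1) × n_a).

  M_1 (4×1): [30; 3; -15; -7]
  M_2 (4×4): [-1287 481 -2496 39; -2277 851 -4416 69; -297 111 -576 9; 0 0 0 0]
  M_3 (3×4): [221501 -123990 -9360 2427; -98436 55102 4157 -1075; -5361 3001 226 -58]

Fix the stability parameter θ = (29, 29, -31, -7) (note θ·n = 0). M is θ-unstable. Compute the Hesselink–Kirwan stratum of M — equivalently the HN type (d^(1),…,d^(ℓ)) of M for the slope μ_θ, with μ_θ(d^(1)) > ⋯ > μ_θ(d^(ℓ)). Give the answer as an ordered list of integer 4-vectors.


Via rank(M_{q-1}∘⋯∘M_p): M ≅ I[1,2], I[2,2]^2, I[2,4], I[3,3], I[3,4]^2.
μ_θ-semistable layers: μ^(1)=29; μ^(2)=-3; μ^(3)=-7; μ^(4)=-31

((1, 3, 0, 0); (0, 1, 1, 1); (0, 0, 0, 2); (0, 0, 3, 0))


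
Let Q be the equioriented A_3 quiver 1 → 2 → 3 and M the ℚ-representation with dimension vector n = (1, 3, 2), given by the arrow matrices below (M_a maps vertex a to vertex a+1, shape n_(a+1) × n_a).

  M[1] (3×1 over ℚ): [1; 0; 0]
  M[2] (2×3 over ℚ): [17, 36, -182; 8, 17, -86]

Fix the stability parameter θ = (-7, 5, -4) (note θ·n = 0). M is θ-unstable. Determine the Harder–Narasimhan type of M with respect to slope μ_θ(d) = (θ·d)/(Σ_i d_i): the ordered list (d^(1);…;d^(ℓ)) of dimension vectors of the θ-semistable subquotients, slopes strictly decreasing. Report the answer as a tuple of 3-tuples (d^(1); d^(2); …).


Interval decomposition of M: I[1,3], I[2,2], I[2,3].
HN type (ℓ=3): μ^(1)=5; μ^(2)=1/2; μ^(3)=-7

((0, 1, 0); (0, 2, 2); (1, 0, 0))


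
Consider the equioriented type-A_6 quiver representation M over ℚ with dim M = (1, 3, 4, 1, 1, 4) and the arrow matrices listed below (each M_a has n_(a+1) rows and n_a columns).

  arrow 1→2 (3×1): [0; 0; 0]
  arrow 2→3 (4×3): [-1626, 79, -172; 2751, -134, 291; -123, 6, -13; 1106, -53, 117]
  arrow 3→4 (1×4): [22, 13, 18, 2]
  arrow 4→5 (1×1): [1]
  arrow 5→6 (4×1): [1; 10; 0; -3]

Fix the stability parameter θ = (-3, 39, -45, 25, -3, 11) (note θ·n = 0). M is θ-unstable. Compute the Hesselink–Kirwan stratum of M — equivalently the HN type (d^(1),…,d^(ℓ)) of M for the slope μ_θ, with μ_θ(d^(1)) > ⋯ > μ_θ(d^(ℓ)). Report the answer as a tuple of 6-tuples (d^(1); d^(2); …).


Via rank(M_{q-1}∘⋯∘M_p): M ≅ I[1,1], I[2,3]^2, I[2,6], I[3,3], I[6,6]^3.
μ_θ-semistable layers: μ^(1)=11; μ^(2)=-3; μ^(3)=-45

((0, 0, 0, 1, 1, 4); (1, 3, 3, 0, 0, 0); (0, 0, 1, 0, 0, 0))


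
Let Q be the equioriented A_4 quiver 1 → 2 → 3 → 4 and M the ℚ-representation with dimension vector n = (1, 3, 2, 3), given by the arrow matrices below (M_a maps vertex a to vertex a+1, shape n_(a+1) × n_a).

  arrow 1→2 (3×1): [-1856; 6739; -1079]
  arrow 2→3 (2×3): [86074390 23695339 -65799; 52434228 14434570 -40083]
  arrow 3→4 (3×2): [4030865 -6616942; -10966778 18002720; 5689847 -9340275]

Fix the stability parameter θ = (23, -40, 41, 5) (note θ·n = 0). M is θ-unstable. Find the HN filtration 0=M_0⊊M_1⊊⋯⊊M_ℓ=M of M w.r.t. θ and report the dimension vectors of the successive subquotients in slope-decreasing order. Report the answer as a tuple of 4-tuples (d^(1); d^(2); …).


Interval decomposition of M: I[1,4], I[2,2], I[2,4], I[4,4].
HN type (ℓ=4): μ^(1)=23; μ^(2)=5; μ^(3)=-17/2; μ^(4)=-40

((0, 0, 2, 2); (0, 0, 0, 1); (1, 1, 0, 0); (0, 2, 0, 0))


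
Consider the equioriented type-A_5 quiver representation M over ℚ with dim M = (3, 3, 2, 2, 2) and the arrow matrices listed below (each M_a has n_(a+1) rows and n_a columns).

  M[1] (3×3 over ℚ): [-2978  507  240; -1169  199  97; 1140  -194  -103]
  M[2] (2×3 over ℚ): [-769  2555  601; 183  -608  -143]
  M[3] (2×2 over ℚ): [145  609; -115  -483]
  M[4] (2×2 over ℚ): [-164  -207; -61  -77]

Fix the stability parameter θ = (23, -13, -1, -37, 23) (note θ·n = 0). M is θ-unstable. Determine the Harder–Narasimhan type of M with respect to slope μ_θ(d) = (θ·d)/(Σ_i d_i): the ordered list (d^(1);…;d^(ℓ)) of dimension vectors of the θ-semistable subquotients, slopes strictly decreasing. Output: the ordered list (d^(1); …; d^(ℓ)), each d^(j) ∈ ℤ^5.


Barcode: M ≅ I[1,2], I[1,3], I[1,5], I[4,5]. HN layers by μ_θ (5 steps, strictly decreasing):
  μ^(1)=23; μ^(2)=5; μ^(3)=3; μ^(4)=-7; μ^(5)=-37

((0, 0, 0, 0, 2); (1, 1, 0, 0, 0); (1, 1, 1, 0, 0); (1, 1, 1, 1, 0); (0, 0, 0, 1, 0))


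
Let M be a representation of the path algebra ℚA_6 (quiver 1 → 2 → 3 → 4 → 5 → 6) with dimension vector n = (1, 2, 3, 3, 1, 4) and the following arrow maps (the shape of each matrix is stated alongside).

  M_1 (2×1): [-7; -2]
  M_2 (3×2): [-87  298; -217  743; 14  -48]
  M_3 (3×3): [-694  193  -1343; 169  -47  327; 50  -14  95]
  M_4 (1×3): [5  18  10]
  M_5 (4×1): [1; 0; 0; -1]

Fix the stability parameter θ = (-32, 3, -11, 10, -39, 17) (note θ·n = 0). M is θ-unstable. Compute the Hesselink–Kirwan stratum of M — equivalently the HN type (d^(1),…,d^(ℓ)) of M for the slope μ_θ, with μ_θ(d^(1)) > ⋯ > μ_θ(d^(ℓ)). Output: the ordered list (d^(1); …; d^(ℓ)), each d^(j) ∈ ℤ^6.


Interval decomposition of M: I[1,6], I[2,4], I[3,4], I[6,6]^3.
HN type (ℓ=6): μ^(1)=17; μ^(2)=10; μ^(3)=-4; μ^(4)=-37/4; μ^(5)=-11; μ^(6)=-32

((0, 0, 0, 0, 0, 4); (0, 0, 0, 2, 0, 0); (0, 1, 1, 0, 0, 0); (0, 1, 1, 1, 1, 0); (0, 0, 1, 0, 0, 0); (1, 0, 0, 0, 0, 0))


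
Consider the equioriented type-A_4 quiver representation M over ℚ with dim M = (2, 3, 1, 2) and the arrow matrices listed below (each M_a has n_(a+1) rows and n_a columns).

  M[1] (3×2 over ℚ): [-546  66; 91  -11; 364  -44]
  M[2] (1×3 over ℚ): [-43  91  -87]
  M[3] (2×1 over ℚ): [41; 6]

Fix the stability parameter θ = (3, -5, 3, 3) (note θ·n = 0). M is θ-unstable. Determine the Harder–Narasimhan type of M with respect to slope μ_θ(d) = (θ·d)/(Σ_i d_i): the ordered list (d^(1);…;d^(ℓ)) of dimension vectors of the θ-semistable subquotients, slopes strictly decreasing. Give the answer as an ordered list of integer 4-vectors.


Barcode: M ≅ I[1,1], I[1,4], I[2,2]^2, I[4,4]. HN layers by μ_θ (3 steps, strictly decreasing):
  μ^(1)=3; μ^(2)=-1; μ^(3)=-5

((1, 0, 1, 2); (1, 1, 0, 0); (0, 2, 0, 0))
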